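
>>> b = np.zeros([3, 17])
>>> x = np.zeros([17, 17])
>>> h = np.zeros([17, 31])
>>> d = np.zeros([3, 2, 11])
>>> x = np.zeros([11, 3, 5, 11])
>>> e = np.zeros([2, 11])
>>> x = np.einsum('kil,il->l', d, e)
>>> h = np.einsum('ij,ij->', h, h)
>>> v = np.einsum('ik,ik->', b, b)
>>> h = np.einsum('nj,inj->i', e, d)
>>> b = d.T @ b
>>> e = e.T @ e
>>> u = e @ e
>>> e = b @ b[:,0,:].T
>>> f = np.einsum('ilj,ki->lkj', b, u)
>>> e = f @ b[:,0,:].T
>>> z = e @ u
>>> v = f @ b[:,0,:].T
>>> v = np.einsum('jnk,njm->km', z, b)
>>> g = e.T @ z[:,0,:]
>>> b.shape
(11, 2, 17)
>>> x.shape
(11,)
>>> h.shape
(3,)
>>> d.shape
(3, 2, 11)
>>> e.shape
(2, 11, 11)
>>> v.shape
(11, 17)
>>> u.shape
(11, 11)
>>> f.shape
(2, 11, 17)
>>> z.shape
(2, 11, 11)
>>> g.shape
(11, 11, 11)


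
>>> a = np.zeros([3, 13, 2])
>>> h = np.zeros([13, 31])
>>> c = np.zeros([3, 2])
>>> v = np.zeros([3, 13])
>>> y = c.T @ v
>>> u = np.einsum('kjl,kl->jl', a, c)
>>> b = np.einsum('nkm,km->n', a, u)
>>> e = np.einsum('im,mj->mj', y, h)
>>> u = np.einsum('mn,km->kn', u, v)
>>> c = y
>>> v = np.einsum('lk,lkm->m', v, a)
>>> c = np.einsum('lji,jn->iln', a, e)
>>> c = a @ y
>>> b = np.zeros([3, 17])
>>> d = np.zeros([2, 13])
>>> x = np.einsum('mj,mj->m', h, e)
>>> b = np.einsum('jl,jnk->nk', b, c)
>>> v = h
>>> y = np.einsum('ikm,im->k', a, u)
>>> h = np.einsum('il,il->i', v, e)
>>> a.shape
(3, 13, 2)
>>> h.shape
(13,)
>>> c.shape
(3, 13, 13)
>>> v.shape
(13, 31)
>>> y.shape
(13,)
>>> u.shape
(3, 2)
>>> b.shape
(13, 13)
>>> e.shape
(13, 31)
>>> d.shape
(2, 13)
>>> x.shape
(13,)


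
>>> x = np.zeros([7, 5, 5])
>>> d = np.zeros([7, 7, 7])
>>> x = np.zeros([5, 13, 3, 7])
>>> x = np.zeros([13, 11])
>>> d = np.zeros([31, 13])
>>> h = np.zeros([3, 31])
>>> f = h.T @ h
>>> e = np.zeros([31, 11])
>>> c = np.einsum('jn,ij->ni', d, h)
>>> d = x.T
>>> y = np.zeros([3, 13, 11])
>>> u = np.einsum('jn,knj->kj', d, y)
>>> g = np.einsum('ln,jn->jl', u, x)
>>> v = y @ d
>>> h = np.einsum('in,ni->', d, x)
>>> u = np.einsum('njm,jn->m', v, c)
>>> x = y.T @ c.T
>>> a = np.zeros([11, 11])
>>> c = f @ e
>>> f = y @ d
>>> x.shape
(11, 13, 13)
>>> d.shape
(11, 13)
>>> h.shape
()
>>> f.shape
(3, 13, 13)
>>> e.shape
(31, 11)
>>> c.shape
(31, 11)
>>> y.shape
(3, 13, 11)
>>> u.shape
(13,)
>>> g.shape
(13, 3)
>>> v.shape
(3, 13, 13)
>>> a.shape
(11, 11)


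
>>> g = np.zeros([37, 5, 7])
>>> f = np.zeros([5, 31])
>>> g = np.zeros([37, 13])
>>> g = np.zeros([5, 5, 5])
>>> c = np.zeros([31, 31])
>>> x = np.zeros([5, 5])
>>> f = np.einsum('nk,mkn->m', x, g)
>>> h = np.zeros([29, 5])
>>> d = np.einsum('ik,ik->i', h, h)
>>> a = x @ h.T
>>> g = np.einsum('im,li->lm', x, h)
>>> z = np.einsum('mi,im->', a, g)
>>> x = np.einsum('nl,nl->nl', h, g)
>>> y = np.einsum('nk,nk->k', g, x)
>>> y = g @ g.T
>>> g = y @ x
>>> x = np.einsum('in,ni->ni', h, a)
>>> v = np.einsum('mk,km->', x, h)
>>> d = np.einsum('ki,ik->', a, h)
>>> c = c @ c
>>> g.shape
(29, 5)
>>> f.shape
(5,)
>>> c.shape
(31, 31)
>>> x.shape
(5, 29)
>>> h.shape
(29, 5)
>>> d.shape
()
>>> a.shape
(5, 29)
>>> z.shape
()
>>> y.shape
(29, 29)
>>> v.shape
()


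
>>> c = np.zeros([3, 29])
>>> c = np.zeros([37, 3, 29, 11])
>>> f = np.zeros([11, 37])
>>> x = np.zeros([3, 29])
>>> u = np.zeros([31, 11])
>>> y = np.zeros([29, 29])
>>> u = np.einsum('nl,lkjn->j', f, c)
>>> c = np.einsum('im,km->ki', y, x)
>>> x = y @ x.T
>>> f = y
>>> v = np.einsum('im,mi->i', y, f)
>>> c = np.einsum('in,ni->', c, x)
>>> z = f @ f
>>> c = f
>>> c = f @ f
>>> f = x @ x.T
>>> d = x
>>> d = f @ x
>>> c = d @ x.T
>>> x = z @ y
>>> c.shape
(29, 29)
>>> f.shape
(29, 29)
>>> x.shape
(29, 29)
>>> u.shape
(29,)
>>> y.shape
(29, 29)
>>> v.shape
(29,)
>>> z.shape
(29, 29)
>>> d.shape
(29, 3)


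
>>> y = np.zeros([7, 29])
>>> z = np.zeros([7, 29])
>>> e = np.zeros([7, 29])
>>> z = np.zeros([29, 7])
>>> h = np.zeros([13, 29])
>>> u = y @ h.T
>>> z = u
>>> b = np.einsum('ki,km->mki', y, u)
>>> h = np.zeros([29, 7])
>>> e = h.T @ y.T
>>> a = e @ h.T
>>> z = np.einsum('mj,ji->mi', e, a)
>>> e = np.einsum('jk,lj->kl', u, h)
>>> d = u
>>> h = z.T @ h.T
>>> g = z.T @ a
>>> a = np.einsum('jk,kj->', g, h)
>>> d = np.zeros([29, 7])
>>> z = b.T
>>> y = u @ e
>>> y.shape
(7, 29)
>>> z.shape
(29, 7, 13)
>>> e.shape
(13, 29)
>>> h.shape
(29, 29)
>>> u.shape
(7, 13)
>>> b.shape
(13, 7, 29)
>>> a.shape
()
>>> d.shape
(29, 7)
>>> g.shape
(29, 29)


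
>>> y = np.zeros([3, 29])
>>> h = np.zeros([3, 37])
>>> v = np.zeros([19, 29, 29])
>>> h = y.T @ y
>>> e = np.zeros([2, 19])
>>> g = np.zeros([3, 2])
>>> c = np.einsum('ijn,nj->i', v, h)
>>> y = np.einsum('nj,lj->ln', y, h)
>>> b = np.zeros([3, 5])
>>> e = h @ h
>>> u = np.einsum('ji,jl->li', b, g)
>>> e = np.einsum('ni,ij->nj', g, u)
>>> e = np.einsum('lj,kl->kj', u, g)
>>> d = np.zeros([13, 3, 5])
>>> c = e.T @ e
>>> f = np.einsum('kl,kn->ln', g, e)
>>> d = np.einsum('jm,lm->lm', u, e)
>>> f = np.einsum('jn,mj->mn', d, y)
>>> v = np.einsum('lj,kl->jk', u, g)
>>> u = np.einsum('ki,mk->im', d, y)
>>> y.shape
(29, 3)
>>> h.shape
(29, 29)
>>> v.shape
(5, 3)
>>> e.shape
(3, 5)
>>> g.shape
(3, 2)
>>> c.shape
(5, 5)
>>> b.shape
(3, 5)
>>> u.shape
(5, 29)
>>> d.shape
(3, 5)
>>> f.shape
(29, 5)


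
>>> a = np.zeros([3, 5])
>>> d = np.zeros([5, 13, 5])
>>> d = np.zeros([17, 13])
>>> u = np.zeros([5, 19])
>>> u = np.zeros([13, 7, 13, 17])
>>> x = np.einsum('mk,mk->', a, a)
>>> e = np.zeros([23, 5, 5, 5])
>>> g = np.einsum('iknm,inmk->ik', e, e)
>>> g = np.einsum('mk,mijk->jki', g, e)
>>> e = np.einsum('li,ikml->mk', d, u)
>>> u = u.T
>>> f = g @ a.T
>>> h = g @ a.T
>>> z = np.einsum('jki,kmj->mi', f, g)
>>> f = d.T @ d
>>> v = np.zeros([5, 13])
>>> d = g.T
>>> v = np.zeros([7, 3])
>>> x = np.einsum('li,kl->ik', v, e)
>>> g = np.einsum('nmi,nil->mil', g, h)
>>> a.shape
(3, 5)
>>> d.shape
(5, 5, 5)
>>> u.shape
(17, 13, 7, 13)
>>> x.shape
(3, 13)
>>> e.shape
(13, 7)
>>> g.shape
(5, 5, 3)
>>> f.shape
(13, 13)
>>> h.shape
(5, 5, 3)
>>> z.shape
(5, 3)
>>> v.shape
(7, 3)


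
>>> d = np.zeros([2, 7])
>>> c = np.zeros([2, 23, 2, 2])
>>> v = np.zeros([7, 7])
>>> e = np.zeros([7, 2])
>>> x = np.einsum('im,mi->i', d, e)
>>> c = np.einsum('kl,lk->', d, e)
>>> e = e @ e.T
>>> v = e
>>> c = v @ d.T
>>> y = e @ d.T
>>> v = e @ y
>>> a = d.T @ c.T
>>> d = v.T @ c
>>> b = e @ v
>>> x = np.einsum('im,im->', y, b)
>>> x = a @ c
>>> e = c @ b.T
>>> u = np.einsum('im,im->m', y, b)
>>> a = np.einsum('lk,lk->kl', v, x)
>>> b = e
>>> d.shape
(2, 2)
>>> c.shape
(7, 2)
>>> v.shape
(7, 2)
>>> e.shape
(7, 7)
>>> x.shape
(7, 2)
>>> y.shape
(7, 2)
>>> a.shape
(2, 7)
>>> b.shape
(7, 7)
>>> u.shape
(2,)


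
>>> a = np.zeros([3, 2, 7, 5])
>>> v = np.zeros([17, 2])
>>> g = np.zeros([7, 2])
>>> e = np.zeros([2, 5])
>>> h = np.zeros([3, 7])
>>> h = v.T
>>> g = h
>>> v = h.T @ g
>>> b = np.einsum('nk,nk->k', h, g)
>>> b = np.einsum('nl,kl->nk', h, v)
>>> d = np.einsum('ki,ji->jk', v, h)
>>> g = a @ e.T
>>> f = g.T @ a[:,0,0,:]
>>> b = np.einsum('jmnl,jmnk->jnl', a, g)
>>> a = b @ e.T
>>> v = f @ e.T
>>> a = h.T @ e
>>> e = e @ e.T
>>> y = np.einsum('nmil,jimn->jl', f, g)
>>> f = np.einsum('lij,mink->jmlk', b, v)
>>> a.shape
(17, 5)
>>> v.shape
(2, 7, 2, 2)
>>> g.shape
(3, 2, 7, 2)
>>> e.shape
(2, 2)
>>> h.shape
(2, 17)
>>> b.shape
(3, 7, 5)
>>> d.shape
(2, 17)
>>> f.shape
(5, 2, 3, 2)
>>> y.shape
(3, 5)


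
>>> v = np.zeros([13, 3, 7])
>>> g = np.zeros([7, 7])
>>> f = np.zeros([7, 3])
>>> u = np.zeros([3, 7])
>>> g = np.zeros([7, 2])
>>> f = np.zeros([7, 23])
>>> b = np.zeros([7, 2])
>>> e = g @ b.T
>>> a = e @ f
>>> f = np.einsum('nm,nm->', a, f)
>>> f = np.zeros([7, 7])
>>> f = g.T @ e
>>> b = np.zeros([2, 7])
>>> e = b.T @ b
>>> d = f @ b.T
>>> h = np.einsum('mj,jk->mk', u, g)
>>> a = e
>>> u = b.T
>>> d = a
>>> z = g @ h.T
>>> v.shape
(13, 3, 7)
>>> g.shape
(7, 2)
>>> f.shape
(2, 7)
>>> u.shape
(7, 2)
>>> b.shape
(2, 7)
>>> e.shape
(7, 7)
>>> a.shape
(7, 7)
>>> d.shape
(7, 7)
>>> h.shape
(3, 2)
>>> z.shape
(7, 3)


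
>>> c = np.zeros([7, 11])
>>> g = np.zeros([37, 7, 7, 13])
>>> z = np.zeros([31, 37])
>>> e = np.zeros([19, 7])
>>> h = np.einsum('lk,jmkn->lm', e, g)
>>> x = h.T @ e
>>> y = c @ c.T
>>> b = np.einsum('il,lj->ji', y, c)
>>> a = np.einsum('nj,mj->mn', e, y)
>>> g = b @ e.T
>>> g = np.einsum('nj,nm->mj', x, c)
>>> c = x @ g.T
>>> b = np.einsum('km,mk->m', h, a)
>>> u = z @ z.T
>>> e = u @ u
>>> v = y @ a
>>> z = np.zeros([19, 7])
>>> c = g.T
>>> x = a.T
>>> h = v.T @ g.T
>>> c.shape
(7, 11)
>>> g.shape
(11, 7)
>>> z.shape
(19, 7)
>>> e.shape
(31, 31)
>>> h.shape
(19, 11)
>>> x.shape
(19, 7)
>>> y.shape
(7, 7)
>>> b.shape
(7,)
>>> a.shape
(7, 19)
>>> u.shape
(31, 31)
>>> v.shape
(7, 19)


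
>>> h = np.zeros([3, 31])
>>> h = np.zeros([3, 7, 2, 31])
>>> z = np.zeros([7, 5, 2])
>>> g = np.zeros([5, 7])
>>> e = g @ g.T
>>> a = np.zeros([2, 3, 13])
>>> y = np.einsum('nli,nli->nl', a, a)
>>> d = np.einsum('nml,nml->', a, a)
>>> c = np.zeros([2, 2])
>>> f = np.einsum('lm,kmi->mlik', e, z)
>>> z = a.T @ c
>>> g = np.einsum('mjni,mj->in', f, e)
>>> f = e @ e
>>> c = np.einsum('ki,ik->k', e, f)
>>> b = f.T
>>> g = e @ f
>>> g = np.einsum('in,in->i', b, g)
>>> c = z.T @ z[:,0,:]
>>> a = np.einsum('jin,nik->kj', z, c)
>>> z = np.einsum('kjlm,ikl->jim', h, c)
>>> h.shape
(3, 7, 2, 31)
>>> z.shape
(7, 2, 31)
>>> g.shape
(5,)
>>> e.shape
(5, 5)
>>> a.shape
(2, 13)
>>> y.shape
(2, 3)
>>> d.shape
()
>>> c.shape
(2, 3, 2)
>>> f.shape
(5, 5)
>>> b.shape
(5, 5)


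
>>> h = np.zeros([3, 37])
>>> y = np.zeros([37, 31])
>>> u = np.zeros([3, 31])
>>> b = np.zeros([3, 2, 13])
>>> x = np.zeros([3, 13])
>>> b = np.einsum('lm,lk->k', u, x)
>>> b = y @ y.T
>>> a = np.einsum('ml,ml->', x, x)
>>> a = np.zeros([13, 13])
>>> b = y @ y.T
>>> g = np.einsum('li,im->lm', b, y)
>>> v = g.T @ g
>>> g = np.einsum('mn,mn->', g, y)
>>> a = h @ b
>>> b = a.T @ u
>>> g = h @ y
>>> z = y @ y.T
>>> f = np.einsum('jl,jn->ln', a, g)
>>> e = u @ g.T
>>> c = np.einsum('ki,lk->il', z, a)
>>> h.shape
(3, 37)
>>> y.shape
(37, 31)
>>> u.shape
(3, 31)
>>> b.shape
(37, 31)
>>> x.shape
(3, 13)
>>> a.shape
(3, 37)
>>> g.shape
(3, 31)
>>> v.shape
(31, 31)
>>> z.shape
(37, 37)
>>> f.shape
(37, 31)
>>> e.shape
(3, 3)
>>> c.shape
(37, 3)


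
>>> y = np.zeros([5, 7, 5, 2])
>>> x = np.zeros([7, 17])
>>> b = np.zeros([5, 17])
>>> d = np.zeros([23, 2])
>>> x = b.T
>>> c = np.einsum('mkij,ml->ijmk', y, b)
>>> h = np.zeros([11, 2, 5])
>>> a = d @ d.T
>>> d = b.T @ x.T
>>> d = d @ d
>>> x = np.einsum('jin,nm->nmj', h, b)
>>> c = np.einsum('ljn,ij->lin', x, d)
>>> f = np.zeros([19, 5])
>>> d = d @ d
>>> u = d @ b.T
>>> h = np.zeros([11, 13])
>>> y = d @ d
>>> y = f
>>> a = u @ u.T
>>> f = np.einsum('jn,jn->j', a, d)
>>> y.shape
(19, 5)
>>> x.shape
(5, 17, 11)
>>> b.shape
(5, 17)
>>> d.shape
(17, 17)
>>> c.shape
(5, 17, 11)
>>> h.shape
(11, 13)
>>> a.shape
(17, 17)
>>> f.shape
(17,)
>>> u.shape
(17, 5)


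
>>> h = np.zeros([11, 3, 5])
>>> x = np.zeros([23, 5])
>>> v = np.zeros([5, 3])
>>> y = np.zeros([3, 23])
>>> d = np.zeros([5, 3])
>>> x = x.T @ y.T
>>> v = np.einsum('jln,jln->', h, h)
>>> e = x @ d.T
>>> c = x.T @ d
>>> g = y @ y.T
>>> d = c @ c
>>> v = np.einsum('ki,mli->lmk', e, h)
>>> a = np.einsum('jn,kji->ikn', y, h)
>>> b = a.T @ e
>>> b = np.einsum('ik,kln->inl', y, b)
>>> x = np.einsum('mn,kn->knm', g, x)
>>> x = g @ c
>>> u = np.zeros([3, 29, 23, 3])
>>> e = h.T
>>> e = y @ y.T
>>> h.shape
(11, 3, 5)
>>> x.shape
(3, 3)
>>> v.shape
(3, 11, 5)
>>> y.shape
(3, 23)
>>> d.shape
(3, 3)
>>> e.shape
(3, 3)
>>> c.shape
(3, 3)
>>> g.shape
(3, 3)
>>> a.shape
(5, 11, 23)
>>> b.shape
(3, 5, 11)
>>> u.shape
(3, 29, 23, 3)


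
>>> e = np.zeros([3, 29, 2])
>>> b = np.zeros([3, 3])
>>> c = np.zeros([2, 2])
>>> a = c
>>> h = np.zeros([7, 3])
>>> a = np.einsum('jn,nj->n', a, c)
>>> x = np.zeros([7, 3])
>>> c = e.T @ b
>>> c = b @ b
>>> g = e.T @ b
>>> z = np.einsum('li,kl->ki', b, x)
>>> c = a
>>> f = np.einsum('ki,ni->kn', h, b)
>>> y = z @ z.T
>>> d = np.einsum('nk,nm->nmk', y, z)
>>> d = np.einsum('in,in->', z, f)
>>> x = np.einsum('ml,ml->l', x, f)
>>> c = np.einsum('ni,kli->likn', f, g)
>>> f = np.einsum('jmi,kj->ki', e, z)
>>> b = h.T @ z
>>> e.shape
(3, 29, 2)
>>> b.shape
(3, 3)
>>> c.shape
(29, 3, 2, 7)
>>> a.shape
(2,)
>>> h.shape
(7, 3)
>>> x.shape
(3,)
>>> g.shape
(2, 29, 3)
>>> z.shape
(7, 3)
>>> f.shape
(7, 2)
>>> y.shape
(7, 7)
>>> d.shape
()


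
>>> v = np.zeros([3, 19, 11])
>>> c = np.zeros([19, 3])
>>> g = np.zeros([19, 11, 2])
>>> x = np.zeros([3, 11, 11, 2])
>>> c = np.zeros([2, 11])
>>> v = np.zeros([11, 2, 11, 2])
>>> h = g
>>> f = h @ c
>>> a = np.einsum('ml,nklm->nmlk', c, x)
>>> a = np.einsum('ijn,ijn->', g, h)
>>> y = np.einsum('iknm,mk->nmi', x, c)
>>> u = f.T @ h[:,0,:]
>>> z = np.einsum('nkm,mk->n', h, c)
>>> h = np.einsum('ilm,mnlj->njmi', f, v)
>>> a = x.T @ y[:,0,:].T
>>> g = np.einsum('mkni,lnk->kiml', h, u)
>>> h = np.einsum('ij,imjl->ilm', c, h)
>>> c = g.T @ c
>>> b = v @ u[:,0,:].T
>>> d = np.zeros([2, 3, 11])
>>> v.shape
(11, 2, 11, 2)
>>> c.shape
(11, 2, 19, 11)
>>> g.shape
(2, 19, 2, 11)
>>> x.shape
(3, 11, 11, 2)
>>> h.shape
(2, 19, 2)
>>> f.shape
(19, 11, 11)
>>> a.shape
(2, 11, 11, 11)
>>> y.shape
(11, 2, 3)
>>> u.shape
(11, 11, 2)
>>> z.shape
(19,)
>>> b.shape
(11, 2, 11, 11)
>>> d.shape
(2, 3, 11)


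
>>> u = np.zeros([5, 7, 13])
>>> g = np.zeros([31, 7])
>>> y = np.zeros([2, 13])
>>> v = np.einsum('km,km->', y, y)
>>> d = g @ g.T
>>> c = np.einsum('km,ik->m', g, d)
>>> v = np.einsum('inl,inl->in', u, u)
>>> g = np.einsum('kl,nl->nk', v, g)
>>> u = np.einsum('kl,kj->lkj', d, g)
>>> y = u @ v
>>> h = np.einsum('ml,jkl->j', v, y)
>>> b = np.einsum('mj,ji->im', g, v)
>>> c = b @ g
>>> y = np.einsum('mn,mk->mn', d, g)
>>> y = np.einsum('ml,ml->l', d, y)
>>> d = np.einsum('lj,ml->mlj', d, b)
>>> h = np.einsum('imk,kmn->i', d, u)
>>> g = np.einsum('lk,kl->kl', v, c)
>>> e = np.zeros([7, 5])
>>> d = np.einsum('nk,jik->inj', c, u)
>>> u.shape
(31, 31, 5)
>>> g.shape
(7, 5)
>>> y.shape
(31,)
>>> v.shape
(5, 7)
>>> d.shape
(31, 7, 31)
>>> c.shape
(7, 5)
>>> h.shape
(7,)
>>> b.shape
(7, 31)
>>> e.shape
(7, 5)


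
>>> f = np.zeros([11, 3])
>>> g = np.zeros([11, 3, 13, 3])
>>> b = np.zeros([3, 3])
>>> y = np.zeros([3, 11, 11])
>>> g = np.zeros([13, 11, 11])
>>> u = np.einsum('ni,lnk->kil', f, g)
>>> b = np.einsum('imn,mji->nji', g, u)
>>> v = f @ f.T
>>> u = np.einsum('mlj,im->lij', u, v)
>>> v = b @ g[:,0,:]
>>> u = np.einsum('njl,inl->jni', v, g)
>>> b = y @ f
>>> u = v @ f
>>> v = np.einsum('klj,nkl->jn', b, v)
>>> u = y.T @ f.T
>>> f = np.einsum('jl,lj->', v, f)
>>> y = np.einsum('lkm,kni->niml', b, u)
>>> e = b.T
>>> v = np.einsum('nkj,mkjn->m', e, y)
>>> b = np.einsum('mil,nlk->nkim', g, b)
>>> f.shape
()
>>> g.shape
(13, 11, 11)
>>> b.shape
(3, 3, 11, 13)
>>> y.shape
(11, 11, 3, 3)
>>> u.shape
(11, 11, 11)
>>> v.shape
(11,)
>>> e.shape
(3, 11, 3)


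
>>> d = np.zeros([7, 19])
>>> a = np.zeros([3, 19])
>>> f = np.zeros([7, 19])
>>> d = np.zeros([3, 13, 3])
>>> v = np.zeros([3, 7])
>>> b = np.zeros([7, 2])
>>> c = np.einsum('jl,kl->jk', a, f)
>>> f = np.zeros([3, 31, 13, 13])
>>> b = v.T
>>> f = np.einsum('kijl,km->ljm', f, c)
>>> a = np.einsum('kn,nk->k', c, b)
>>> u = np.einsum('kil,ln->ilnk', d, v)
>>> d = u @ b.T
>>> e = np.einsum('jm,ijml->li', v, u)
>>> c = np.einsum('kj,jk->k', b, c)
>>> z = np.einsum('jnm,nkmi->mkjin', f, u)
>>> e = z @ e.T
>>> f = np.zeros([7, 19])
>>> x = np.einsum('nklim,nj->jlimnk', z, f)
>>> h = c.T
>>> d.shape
(13, 3, 7, 7)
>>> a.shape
(3,)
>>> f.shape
(7, 19)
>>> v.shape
(3, 7)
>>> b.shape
(7, 3)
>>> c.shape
(7,)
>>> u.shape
(13, 3, 7, 3)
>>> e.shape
(7, 3, 13, 3, 3)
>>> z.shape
(7, 3, 13, 3, 13)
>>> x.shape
(19, 13, 3, 13, 7, 3)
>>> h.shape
(7,)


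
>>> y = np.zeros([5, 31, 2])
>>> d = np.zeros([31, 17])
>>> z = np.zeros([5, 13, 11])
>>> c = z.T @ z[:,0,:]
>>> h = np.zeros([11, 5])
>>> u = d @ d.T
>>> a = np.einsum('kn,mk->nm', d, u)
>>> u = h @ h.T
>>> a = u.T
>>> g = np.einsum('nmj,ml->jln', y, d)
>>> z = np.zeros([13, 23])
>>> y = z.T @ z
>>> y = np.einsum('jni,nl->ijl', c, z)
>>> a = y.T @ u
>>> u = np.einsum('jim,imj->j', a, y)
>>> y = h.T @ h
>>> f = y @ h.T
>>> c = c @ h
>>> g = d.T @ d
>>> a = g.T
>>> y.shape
(5, 5)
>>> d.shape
(31, 17)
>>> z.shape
(13, 23)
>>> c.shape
(11, 13, 5)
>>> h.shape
(11, 5)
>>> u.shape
(23,)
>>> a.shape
(17, 17)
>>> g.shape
(17, 17)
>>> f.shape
(5, 11)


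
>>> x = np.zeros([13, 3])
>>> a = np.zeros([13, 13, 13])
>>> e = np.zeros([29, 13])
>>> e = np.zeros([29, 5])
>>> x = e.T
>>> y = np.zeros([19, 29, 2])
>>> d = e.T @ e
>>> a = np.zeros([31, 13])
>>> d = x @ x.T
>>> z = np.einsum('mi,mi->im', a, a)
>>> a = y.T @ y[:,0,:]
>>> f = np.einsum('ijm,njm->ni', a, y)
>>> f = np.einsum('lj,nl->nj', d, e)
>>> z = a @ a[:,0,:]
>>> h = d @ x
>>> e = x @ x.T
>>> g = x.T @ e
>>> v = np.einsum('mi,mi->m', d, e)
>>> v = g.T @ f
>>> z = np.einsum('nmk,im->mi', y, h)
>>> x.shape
(5, 29)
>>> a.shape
(2, 29, 2)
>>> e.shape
(5, 5)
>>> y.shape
(19, 29, 2)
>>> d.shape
(5, 5)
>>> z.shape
(29, 5)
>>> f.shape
(29, 5)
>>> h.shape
(5, 29)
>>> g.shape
(29, 5)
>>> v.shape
(5, 5)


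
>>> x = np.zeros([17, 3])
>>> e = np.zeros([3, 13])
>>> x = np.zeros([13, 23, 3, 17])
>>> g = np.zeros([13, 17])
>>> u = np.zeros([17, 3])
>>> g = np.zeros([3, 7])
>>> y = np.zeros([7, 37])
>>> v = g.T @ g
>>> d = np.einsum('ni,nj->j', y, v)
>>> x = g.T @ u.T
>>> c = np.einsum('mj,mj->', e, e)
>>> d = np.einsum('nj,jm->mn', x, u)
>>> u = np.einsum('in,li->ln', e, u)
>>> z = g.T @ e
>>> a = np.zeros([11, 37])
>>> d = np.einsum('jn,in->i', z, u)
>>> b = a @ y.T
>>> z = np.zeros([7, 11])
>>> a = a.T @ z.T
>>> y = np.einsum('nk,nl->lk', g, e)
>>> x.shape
(7, 17)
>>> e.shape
(3, 13)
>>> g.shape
(3, 7)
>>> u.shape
(17, 13)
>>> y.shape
(13, 7)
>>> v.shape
(7, 7)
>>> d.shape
(17,)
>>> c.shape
()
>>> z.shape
(7, 11)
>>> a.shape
(37, 7)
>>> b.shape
(11, 7)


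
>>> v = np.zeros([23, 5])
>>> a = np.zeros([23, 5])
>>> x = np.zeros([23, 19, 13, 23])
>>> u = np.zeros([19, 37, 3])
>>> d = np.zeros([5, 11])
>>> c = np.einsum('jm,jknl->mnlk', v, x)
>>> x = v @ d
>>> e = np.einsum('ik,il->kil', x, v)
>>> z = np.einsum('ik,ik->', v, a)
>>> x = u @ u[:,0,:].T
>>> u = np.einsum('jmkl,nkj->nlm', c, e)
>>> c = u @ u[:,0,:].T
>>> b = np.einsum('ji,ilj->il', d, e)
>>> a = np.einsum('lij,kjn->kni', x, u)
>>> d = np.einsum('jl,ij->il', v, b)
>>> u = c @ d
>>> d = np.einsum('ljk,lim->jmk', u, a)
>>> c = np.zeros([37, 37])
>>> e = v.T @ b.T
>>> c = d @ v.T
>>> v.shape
(23, 5)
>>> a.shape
(11, 13, 37)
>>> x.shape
(19, 37, 19)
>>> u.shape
(11, 19, 5)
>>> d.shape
(19, 37, 5)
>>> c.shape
(19, 37, 23)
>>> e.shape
(5, 11)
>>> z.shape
()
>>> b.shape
(11, 23)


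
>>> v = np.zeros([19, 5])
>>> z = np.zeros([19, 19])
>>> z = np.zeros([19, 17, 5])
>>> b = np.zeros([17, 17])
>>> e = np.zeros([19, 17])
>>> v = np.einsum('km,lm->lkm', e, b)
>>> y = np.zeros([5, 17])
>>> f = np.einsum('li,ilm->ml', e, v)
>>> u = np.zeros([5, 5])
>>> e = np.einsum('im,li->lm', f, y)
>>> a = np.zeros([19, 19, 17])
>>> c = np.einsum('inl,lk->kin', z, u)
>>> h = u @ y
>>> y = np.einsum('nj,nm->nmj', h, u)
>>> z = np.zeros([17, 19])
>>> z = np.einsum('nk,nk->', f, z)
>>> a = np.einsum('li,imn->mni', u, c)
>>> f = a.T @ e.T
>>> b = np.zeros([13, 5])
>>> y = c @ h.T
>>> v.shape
(17, 19, 17)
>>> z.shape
()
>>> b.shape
(13, 5)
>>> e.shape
(5, 19)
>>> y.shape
(5, 19, 5)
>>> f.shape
(5, 17, 5)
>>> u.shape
(5, 5)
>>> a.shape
(19, 17, 5)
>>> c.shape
(5, 19, 17)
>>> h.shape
(5, 17)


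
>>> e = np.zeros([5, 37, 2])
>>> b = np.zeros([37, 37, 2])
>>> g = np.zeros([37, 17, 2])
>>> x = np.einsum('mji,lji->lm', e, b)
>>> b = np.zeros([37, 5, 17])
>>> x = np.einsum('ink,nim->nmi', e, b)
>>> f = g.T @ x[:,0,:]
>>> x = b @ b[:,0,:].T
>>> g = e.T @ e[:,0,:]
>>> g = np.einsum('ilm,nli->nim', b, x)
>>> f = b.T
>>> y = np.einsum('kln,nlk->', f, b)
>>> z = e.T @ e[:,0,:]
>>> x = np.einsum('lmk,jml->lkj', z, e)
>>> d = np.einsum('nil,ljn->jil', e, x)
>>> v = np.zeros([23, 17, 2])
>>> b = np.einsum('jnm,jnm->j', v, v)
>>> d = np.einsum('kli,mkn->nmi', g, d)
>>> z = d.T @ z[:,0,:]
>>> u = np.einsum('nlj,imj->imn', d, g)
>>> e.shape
(5, 37, 2)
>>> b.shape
(23,)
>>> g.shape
(37, 37, 17)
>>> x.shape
(2, 2, 5)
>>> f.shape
(17, 5, 37)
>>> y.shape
()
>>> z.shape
(17, 2, 2)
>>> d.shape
(2, 2, 17)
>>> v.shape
(23, 17, 2)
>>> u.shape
(37, 37, 2)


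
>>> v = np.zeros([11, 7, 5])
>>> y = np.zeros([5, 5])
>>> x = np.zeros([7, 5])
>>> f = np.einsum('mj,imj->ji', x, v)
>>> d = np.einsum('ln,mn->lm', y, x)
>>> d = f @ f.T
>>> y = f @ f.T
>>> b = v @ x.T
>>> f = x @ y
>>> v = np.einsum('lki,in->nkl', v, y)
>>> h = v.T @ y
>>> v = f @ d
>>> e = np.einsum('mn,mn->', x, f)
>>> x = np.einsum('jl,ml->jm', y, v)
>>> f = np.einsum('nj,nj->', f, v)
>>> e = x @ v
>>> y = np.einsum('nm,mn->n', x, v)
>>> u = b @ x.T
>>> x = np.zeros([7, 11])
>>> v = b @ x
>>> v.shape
(11, 7, 11)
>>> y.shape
(5,)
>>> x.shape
(7, 11)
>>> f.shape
()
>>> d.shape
(5, 5)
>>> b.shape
(11, 7, 7)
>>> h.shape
(11, 7, 5)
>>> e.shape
(5, 5)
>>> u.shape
(11, 7, 5)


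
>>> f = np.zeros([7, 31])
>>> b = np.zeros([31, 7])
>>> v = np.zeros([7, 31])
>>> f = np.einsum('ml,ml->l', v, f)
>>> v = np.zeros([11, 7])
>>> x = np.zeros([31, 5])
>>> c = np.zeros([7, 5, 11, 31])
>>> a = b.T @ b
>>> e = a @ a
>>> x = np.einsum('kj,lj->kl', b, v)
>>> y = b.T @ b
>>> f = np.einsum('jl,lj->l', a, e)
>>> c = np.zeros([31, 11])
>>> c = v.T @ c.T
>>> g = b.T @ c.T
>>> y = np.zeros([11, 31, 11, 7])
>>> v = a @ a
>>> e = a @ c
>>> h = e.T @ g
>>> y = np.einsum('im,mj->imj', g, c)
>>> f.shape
(7,)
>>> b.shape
(31, 7)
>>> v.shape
(7, 7)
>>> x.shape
(31, 11)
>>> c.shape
(7, 31)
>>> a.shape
(7, 7)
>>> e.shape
(7, 31)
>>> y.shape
(7, 7, 31)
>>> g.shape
(7, 7)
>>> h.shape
(31, 7)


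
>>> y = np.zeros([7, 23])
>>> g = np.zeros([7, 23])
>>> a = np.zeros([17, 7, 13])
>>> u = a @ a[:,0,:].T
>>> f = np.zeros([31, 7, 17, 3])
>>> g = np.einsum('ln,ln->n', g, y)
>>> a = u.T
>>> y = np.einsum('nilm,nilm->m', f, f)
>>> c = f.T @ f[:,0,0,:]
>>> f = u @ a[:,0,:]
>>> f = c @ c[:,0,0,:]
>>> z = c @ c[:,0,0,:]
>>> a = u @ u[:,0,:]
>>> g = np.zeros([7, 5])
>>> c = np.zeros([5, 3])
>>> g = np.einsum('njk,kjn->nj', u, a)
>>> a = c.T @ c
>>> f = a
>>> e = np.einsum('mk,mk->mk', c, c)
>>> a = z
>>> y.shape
(3,)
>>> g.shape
(17, 7)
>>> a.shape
(3, 17, 7, 3)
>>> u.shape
(17, 7, 17)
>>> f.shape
(3, 3)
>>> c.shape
(5, 3)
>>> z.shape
(3, 17, 7, 3)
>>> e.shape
(5, 3)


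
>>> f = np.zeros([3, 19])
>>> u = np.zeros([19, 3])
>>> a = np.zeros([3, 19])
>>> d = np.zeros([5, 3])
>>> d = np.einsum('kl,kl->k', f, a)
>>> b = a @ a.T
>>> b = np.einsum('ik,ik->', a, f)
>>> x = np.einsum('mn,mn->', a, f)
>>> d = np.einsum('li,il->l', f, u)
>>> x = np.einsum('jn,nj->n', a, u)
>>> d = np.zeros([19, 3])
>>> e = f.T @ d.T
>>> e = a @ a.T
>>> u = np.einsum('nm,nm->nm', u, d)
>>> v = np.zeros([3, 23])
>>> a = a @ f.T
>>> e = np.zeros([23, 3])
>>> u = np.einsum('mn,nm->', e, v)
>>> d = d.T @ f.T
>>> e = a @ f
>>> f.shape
(3, 19)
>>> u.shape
()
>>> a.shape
(3, 3)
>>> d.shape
(3, 3)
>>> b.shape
()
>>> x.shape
(19,)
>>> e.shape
(3, 19)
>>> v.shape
(3, 23)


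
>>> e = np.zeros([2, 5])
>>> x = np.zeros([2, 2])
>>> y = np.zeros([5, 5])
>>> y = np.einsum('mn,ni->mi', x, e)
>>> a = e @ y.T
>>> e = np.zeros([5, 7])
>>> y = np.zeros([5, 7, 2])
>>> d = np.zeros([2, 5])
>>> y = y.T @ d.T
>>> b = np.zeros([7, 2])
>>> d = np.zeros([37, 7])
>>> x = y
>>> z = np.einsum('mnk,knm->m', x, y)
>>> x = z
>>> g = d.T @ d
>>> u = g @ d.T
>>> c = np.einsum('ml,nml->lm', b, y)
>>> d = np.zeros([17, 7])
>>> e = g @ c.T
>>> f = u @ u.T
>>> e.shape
(7, 2)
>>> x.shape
(2,)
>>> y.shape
(2, 7, 2)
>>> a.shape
(2, 2)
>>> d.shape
(17, 7)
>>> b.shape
(7, 2)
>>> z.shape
(2,)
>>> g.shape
(7, 7)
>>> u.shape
(7, 37)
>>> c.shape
(2, 7)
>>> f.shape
(7, 7)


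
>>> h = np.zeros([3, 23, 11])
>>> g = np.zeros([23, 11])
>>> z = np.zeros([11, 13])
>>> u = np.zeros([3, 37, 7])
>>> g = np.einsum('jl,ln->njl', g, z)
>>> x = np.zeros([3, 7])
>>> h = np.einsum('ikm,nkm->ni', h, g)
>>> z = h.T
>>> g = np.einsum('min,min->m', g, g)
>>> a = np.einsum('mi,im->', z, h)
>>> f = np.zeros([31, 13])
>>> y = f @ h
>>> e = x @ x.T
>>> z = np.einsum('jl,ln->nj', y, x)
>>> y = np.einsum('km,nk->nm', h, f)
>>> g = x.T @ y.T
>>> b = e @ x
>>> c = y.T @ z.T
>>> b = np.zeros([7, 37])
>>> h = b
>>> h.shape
(7, 37)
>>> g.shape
(7, 31)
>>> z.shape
(7, 31)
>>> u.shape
(3, 37, 7)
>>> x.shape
(3, 7)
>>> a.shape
()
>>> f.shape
(31, 13)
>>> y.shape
(31, 3)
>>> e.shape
(3, 3)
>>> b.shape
(7, 37)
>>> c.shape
(3, 7)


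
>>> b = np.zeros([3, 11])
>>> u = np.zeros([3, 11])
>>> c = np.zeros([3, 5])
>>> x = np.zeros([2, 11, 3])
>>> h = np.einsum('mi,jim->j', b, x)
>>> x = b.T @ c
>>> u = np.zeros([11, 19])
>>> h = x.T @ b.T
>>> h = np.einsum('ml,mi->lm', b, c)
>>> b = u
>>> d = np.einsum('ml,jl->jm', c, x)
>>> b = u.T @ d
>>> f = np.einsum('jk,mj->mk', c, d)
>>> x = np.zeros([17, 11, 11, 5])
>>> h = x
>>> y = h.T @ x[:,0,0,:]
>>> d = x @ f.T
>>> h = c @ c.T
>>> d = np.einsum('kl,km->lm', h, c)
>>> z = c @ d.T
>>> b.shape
(19, 3)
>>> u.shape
(11, 19)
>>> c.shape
(3, 5)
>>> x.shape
(17, 11, 11, 5)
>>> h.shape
(3, 3)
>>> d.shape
(3, 5)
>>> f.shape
(11, 5)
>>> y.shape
(5, 11, 11, 5)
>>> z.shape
(3, 3)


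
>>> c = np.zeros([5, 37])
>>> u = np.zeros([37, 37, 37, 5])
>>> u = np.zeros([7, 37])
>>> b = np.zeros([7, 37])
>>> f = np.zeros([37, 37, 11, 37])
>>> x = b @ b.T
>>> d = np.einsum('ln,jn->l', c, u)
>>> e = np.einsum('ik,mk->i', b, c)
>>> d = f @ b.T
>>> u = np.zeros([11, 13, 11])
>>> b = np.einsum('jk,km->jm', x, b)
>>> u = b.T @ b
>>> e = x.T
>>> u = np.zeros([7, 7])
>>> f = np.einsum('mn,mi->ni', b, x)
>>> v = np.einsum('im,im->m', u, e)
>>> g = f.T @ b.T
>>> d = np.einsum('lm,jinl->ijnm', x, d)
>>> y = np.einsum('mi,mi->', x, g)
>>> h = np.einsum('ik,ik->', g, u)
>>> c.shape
(5, 37)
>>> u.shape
(7, 7)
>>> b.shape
(7, 37)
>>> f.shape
(37, 7)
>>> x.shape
(7, 7)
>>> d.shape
(37, 37, 11, 7)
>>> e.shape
(7, 7)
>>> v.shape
(7,)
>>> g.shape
(7, 7)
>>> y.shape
()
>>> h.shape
()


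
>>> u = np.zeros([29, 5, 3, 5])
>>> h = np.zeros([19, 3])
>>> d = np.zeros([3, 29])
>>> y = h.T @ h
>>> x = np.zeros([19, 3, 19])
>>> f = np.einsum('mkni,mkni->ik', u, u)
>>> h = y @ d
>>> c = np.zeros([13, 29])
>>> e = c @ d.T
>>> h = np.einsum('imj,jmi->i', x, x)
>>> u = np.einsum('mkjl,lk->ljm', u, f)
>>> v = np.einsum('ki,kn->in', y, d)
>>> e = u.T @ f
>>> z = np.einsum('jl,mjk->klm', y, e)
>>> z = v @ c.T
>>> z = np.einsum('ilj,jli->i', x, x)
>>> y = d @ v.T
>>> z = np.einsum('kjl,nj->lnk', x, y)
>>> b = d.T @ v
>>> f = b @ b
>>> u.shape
(5, 3, 29)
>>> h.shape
(19,)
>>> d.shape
(3, 29)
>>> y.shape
(3, 3)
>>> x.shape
(19, 3, 19)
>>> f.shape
(29, 29)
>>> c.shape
(13, 29)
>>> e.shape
(29, 3, 5)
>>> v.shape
(3, 29)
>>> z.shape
(19, 3, 19)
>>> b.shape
(29, 29)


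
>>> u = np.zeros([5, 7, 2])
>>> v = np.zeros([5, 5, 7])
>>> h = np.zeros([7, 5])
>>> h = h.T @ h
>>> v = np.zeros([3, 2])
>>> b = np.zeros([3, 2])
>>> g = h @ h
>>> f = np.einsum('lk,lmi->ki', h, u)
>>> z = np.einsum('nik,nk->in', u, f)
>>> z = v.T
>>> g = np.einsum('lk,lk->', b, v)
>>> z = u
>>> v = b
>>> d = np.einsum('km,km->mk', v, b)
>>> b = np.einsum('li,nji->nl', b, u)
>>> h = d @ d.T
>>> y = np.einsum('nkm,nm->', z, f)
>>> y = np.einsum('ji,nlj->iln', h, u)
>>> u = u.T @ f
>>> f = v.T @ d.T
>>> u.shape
(2, 7, 2)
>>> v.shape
(3, 2)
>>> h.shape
(2, 2)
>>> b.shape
(5, 3)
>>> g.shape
()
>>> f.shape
(2, 2)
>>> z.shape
(5, 7, 2)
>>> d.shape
(2, 3)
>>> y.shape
(2, 7, 5)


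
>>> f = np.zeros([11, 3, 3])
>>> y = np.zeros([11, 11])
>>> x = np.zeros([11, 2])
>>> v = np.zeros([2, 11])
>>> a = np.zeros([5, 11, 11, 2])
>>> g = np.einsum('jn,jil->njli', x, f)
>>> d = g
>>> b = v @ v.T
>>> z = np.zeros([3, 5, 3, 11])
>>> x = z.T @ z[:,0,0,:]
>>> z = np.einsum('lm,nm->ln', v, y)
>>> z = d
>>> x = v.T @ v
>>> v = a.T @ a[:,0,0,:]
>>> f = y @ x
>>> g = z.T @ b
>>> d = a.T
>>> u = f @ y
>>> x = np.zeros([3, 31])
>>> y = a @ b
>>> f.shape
(11, 11)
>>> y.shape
(5, 11, 11, 2)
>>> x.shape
(3, 31)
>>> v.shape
(2, 11, 11, 2)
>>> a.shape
(5, 11, 11, 2)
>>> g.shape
(3, 3, 11, 2)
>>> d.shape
(2, 11, 11, 5)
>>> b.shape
(2, 2)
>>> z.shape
(2, 11, 3, 3)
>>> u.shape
(11, 11)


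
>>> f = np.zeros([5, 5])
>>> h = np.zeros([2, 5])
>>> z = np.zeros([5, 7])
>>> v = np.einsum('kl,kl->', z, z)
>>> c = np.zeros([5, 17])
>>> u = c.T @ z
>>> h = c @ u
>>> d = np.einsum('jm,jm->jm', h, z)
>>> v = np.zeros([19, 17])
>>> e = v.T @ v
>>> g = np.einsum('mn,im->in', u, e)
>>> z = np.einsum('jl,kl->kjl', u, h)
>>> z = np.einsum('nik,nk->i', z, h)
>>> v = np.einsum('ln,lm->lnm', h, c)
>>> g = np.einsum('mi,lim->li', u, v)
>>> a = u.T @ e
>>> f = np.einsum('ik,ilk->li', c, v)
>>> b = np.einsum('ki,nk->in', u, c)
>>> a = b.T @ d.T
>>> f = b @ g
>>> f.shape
(7, 7)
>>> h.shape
(5, 7)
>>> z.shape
(17,)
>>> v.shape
(5, 7, 17)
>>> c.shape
(5, 17)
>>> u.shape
(17, 7)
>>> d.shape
(5, 7)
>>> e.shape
(17, 17)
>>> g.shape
(5, 7)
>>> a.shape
(5, 5)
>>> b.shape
(7, 5)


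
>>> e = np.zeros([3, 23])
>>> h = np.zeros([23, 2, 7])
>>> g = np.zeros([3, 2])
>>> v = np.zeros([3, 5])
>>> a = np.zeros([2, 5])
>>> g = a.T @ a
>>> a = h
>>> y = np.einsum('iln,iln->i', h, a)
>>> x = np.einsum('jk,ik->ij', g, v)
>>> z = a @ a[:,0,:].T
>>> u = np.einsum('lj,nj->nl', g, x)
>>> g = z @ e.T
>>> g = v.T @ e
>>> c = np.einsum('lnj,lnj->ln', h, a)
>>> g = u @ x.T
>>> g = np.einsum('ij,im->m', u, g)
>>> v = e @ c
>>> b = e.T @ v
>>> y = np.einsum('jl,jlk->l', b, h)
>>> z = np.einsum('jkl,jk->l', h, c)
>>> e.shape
(3, 23)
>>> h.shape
(23, 2, 7)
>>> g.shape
(3,)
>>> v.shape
(3, 2)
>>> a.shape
(23, 2, 7)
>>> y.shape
(2,)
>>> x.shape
(3, 5)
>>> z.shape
(7,)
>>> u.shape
(3, 5)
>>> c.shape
(23, 2)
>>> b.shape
(23, 2)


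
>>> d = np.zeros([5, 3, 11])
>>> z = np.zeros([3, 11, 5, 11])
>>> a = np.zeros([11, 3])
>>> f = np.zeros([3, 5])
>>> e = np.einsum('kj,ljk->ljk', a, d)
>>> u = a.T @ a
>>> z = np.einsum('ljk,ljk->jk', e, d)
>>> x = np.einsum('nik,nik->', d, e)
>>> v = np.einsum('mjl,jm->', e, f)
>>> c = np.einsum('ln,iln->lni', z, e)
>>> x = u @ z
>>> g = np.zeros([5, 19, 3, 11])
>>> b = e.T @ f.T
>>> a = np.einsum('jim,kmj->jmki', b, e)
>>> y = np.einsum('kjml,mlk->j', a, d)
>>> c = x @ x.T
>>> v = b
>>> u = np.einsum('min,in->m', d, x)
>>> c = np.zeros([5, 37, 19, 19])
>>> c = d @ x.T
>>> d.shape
(5, 3, 11)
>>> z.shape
(3, 11)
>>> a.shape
(11, 3, 5, 3)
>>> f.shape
(3, 5)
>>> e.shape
(5, 3, 11)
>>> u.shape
(5,)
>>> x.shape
(3, 11)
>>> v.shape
(11, 3, 3)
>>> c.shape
(5, 3, 3)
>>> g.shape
(5, 19, 3, 11)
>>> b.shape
(11, 3, 3)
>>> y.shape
(3,)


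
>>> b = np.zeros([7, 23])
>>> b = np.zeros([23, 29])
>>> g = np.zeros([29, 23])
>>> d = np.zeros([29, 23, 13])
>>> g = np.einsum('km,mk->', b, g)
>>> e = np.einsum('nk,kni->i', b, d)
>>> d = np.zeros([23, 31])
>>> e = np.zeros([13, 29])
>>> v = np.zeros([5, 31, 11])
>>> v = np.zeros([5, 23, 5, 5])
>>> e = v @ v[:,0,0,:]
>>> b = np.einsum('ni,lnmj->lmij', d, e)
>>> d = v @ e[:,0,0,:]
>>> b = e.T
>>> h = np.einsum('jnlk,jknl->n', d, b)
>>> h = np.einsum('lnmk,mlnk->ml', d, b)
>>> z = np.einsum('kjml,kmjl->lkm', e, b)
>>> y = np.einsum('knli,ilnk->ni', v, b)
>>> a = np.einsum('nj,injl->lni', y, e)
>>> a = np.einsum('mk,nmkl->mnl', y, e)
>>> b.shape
(5, 5, 23, 5)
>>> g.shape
()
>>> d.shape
(5, 23, 5, 5)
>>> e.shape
(5, 23, 5, 5)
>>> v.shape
(5, 23, 5, 5)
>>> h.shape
(5, 5)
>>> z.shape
(5, 5, 5)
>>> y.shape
(23, 5)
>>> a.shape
(23, 5, 5)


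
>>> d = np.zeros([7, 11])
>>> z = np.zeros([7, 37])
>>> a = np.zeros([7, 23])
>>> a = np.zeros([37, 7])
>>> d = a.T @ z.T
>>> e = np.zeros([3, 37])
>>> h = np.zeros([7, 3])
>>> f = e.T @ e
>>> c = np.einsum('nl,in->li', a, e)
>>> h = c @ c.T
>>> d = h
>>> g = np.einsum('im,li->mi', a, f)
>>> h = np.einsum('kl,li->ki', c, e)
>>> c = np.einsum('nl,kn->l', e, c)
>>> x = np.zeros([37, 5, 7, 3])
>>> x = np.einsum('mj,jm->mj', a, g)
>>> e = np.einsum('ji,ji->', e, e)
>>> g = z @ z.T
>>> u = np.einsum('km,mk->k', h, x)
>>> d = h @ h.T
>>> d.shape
(7, 7)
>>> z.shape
(7, 37)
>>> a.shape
(37, 7)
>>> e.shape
()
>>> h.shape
(7, 37)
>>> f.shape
(37, 37)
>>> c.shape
(37,)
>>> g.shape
(7, 7)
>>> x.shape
(37, 7)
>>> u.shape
(7,)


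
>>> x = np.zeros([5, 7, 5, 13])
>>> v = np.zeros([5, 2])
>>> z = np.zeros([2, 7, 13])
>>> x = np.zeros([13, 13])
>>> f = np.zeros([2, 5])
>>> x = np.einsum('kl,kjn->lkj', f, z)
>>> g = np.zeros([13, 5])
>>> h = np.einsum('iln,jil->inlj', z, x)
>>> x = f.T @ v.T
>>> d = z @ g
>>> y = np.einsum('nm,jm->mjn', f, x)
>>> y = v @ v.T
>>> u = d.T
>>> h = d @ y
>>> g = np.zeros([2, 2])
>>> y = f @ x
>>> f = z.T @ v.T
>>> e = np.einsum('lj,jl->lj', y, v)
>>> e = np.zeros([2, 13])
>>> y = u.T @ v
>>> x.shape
(5, 5)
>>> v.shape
(5, 2)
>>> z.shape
(2, 7, 13)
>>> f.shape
(13, 7, 5)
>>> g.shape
(2, 2)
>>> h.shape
(2, 7, 5)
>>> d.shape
(2, 7, 5)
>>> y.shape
(2, 7, 2)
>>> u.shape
(5, 7, 2)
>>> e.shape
(2, 13)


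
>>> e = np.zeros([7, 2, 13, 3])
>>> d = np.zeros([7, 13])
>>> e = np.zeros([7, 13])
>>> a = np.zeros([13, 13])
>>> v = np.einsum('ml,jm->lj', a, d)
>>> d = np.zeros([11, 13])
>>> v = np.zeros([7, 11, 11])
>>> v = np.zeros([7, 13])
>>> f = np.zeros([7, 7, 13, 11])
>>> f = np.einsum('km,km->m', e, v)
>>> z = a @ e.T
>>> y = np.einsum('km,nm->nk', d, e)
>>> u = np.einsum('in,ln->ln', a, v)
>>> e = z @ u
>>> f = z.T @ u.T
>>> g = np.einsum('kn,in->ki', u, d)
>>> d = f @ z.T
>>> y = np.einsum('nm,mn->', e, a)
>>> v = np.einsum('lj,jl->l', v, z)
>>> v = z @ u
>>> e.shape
(13, 13)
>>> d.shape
(7, 13)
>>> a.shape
(13, 13)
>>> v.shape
(13, 13)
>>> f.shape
(7, 7)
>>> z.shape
(13, 7)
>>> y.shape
()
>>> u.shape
(7, 13)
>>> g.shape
(7, 11)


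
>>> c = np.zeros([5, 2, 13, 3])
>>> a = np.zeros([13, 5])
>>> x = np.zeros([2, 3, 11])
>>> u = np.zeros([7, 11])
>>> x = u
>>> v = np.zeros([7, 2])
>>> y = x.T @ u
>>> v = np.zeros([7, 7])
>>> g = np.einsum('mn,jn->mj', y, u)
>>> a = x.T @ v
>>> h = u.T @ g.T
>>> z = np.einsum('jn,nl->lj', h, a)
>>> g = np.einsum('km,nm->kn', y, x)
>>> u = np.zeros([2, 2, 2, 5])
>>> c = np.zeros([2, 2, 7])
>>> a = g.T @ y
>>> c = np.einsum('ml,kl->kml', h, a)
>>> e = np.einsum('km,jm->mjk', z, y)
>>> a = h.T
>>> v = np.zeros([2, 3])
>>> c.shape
(7, 11, 11)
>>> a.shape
(11, 11)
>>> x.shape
(7, 11)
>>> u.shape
(2, 2, 2, 5)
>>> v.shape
(2, 3)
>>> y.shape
(11, 11)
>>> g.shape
(11, 7)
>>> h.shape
(11, 11)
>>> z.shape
(7, 11)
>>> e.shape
(11, 11, 7)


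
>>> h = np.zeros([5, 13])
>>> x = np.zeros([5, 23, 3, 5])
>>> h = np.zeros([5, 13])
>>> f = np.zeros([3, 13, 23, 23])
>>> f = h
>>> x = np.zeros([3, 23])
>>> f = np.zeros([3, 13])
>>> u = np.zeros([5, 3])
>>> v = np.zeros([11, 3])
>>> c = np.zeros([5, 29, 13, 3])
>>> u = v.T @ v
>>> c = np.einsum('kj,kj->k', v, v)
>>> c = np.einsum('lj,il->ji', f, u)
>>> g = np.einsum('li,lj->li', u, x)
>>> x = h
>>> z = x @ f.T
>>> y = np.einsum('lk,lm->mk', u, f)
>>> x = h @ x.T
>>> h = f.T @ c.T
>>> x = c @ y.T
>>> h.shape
(13, 13)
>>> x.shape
(13, 13)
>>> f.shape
(3, 13)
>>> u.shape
(3, 3)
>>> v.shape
(11, 3)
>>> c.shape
(13, 3)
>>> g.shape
(3, 3)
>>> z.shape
(5, 3)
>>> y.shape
(13, 3)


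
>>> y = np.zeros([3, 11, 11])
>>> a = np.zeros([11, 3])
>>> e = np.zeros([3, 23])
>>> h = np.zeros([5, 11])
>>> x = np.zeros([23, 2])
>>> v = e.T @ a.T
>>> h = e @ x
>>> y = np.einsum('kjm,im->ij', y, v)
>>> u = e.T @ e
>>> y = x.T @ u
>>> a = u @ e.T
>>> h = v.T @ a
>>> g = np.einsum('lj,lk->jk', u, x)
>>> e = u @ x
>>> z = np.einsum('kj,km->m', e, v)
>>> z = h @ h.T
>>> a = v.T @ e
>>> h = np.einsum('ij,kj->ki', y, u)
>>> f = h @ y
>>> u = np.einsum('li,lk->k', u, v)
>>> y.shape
(2, 23)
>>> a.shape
(11, 2)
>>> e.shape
(23, 2)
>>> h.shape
(23, 2)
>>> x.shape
(23, 2)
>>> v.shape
(23, 11)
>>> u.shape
(11,)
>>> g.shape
(23, 2)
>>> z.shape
(11, 11)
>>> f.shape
(23, 23)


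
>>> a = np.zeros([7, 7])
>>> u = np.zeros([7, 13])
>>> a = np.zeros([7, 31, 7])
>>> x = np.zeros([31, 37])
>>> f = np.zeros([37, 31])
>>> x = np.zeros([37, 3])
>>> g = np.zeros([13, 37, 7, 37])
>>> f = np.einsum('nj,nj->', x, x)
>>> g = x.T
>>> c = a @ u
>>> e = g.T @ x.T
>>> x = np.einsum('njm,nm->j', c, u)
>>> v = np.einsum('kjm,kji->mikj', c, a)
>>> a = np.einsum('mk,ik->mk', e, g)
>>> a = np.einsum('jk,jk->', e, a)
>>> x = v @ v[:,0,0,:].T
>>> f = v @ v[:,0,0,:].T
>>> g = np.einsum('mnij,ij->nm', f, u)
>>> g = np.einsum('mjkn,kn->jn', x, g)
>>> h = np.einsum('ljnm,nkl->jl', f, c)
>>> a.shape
()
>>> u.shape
(7, 13)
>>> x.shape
(13, 7, 7, 13)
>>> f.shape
(13, 7, 7, 13)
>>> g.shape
(7, 13)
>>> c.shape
(7, 31, 13)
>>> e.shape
(37, 37)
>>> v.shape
(13, 7, 7, 31)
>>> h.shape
(7, 13)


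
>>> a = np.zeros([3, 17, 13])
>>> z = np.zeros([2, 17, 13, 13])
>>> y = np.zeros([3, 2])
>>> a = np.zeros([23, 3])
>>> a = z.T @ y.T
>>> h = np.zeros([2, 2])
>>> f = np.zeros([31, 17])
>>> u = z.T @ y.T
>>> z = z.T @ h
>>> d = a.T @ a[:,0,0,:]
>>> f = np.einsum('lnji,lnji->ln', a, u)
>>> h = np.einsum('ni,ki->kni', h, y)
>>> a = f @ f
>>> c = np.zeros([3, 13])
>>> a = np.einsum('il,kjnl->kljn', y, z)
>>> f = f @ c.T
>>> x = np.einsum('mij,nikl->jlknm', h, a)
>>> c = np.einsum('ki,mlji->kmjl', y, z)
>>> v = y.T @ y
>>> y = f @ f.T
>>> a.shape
(13, 2, 13, 17)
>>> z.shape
(13, 13, 17, 2)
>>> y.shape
(13, 13)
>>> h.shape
(3, 2, 2)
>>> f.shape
(13, 3)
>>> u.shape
(13, 13, 17, 3)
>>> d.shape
(3, 17, 13, 3)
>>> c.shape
(3, 13, 17, 13)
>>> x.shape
(2, 17, 13, 13, 3)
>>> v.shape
(2, 2)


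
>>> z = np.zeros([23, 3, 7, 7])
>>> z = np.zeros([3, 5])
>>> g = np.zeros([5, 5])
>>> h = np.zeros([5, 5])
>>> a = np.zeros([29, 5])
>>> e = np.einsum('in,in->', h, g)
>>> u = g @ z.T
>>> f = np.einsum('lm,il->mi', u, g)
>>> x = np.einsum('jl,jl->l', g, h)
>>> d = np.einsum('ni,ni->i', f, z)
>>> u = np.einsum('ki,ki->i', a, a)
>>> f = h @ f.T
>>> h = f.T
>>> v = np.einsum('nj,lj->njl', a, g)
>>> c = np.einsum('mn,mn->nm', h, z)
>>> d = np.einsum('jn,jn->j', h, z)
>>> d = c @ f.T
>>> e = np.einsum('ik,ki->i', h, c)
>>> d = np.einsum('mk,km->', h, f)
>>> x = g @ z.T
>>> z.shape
(3, 5)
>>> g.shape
(5, 5)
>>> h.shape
(3, 5)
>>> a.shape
(29, 5)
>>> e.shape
(3,)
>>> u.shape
(5,)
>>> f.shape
(5, 3)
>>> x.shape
(5, 3)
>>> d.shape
()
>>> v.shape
(29, 5, 5)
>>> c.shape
(5, 3)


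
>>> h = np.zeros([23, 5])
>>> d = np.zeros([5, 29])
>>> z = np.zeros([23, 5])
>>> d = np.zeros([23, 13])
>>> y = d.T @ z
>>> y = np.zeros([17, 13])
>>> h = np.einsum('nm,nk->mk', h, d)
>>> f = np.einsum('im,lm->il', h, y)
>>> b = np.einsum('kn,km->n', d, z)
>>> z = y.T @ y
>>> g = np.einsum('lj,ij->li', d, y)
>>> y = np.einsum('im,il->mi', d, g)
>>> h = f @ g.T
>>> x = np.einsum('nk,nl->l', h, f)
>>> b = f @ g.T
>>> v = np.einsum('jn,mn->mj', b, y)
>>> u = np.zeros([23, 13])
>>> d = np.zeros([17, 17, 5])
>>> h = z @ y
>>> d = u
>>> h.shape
(13, 23)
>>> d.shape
(23, 13)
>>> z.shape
(13, 13)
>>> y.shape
(13, 23)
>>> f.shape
(5, 17)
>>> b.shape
(5, 23)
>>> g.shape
(23, 17)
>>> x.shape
(17,)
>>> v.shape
(13, 5)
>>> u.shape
(23, 13)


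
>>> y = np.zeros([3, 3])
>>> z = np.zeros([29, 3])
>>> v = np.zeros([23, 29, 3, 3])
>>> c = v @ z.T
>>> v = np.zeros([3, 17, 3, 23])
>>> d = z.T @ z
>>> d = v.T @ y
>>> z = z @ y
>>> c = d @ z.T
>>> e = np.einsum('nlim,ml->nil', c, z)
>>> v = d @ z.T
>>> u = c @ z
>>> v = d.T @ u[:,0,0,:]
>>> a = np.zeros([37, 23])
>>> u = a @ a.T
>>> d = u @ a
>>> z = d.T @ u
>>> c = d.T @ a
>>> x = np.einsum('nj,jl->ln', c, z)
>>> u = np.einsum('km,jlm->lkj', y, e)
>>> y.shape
(3, 3)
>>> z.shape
(23, 37)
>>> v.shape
(3, 17, 3, 3)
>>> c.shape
(23, 23)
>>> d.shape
(37, 23)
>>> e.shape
(23, 17, 3)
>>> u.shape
(17, 3, 23)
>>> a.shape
(37, 23)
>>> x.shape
(37, 23)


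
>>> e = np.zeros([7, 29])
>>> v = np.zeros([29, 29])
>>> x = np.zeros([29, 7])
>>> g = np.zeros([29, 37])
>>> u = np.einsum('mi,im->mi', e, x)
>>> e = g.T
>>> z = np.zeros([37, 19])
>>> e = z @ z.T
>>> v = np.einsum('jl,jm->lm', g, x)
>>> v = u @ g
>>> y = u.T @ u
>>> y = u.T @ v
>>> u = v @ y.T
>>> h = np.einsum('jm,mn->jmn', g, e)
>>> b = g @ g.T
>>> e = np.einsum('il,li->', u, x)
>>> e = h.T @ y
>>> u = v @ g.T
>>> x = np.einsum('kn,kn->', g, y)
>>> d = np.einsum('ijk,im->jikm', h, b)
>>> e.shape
(37, 37, 37)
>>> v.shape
(7, 37)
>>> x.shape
()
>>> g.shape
(29, 37)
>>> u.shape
(7, 29)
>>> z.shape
(37, 19)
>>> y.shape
(29, 37)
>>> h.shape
(29, 37, 37)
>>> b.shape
(29, 29)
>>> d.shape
(37, 29, 37, 29)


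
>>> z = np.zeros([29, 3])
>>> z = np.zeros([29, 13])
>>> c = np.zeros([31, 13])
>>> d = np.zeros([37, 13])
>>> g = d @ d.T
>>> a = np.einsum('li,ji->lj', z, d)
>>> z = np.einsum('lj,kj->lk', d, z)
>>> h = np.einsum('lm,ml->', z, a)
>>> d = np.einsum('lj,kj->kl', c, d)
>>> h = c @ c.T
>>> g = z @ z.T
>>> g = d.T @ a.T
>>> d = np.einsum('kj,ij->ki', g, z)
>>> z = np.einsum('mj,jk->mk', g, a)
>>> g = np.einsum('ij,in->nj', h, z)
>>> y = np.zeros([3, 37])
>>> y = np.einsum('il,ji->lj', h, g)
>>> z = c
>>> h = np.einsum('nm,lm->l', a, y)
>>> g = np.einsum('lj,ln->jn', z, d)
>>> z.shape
(31, 13)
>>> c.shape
(31, 13)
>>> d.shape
(31, 37)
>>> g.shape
(13, 37)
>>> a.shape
(29, 37)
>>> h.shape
(31,)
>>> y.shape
(31, 37)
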